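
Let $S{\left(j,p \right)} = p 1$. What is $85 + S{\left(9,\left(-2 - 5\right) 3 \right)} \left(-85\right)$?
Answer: $1870$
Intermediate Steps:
$S{\left(j,p \right)} = p$
$85 + S{\left(9,\left(-2 - 5\right) 3 \right)} \left(-85\right) = 85 + \left(-2 - 5\right) 3 \left(-85\right) = 85 + \left(-7\right) 3 \left(-85\right) = 85 - -1785 = 85 + 1785 = 1870$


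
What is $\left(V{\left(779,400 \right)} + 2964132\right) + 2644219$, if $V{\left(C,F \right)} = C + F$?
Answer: $5609530$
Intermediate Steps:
$\left(V{\left(779,400 \right)} + 2964132\right) + 2644219 = \left(\left(779 + 400\right) + 2964132\right) + 2644219 = \left(1179 + 2964132\right) + 2644219 = 2965311 + 2644219 = 5609530$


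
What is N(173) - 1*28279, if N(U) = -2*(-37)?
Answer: -28205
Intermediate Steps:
N(U) = 74
N(173) - 1*28279 = 74 - 1*28279 = 74 - 28279 = -28205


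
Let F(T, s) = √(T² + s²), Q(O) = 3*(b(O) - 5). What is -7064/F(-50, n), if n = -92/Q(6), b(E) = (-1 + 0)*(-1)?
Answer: -21192*√23029/23029 ≈ -139.65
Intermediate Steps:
b(E) = 1 (b(E) = -1*(-1) = 1)
Q(O) = -12 (Q(O) = 3*(1 - 5) = 3*(-4) = -12)
n = 23/3 (n = -92/(-12) = -92*(-1/12) = 23/3 ≈ 7.6667)
-7064/F(-50, n) = -7064/√((-50)² + (23/3)²) = -7064/√(2500 + 529/9) = -7064*3*√23029/23029 = -21192*√23029/23029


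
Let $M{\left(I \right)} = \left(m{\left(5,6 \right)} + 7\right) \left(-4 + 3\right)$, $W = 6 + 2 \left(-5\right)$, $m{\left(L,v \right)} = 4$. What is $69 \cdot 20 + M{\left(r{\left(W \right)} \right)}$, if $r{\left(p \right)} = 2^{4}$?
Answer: $1369$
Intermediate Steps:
$W = -4$ ($W = 6 - 10 = -4$)
$r{\left(p \right)} = 16$
$M{\left(I \right)} = -11$ ($M{\left(I \right)} = \left(4 + 7\right) \left(-4 + 3\right) = 11 \left(-1\right) = -11$)
$69 \cdot 20 + M{\left(r{\left(W \right)} \right)} = 69 \cdot 20 - 11 = 1380 - 11 = 1369$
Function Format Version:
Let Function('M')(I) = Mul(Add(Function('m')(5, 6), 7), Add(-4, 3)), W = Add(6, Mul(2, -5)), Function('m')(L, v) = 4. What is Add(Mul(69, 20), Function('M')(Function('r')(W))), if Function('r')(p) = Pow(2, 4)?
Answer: 1369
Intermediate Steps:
W = -4 (W = Add(6, -10) = -4)
Function('r')(p) = 16
Function('M')(I) = -11 (Function('M')(I) = Mul(Add(4, 7), Add(-4, 3)) = Mul(11, -1) = -11)
Add(Mul(69, 20), Function('M')(Function('r')(W))) = Add(Mul(69, 20), -11) = Add(1380, -11) = 1369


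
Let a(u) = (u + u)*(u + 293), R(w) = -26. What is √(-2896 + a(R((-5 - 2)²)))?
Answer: 2*I*√4195 ≈ 129.54*I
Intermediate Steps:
a(u) = 2*u*(293 + u) (a(u) = (2*u)*(293 + u) = 2*u*(293 + u))
√(-2896 + a(R((-5 - 2)²))) = √(-2896 + 2*(-26)*(293 - 26)) = √(-2896 + 2*(-26)*267) = √(-2896 - 13884) = √(-16780) = 2*I*√4195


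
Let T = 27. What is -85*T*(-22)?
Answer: 50490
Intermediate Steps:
-85*T*(-22) = -85*27*(-22) = -17*135*(-22) = -2295*(-22) = 50490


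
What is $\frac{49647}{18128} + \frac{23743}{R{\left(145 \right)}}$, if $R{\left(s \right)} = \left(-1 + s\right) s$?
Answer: $\frac{45845077}{11828520} \approx 3.8758$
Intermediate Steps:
$R{\left(s \right)} = s \left(-1 + s\right)$
$\frac{49647}{18128} + \frac{23743}{R{\left(145 \right)}} = \frac{49647}{18128} + \frac{23743}{145 \left(-1 + 145\right)} = 49647 \cdot \frac{1}{18128} + \frac{23743}{145 \cdot 144} = \frac{49647}{18128} + \frac{23743}{20880} = \frac{45845077}{11828520}$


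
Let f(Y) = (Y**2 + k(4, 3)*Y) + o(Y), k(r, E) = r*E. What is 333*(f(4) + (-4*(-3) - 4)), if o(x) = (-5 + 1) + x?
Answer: 23976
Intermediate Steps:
k(r, E) = E*r
o(x) = -4 + x
f(Y) = -4 + Y**2 + 13*Y (f(Y) = (Y**2 + (3*4)*Y) + (-4 + Y) = (Y**2 + 12*Y) + (-4 + Y) = -4 + Y**2 + 13*Y)
333*(f(4) + (-4*(-3) - 4)) = 333*((-4 + 4**2 + 13*4) + (-4*(-3) - 4)) = 333*((-4 + 16 + 52) + (12 - 4)) = 333*(64 + 8) = 333*72 = 23976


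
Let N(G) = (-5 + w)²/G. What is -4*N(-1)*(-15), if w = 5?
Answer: 0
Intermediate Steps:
N(G) = 0 (N(G) = (-5 + 5)²/G = 0²/G = 0/G = 0)
-4*N(-1)*(-15) = -4*0*(-15) = 0*(-15) = 0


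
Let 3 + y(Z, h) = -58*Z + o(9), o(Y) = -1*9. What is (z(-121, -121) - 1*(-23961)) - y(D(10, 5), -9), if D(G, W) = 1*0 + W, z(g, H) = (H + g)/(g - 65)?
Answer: 2256580/93 ≈ 24264.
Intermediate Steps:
o(Y) = -9
z(g, H) = (H + g)/(-65 + g)
D(G, W) = W (D(G, W) = 0 + W = W)
y(Z, h) = -12 - 58*Z (y(Z, h) = -3 + (-58*Z - 9) = -3 + (-9 - 58*Z) = -12 - 58*Z)
(z(-121, -121) - 1*(-23961)) - y(D(10, 5), -9) = ((-121 - 121)/(-65 - 121) - 1*(-23961)) - (-12 - 58*5) = (-242/(-186) + 23961) - (-12 - 290) = (-1/186*(-242) + 23961) - 1*(-302) = (121/93 + 23961) + 302 = 2228494/93 + 302 = 2256580/93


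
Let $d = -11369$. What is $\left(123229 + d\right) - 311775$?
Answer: $-199915$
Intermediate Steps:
$\left(123229 + d\right) - 311775 = \left(123229 - 11369\right) - 311775 = 111860 - 311775 = -199915$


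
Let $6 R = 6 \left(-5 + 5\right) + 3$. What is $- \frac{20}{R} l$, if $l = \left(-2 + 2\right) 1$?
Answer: $0$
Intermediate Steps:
$R = \frac{1}{2}$ ($R = \frac{6 \left(-5 + 5\right) + 3}{6} = \frac{6 \cdot 0 + 3}{6} = \frac{0 + 3}{6} = \frac{1}{6} \cdot 3 = \frac{1}{2} \approx 0.5$)
$l = 0$ ($l = 0 \cdot 1 = 0$)
$- \frac{20}{R} l = - 20 \frac{1}{\frac{1}{2}} \cdot 0 = \left(-20\right) 2 \cdot 0 = \left(-40\right) 0 = 0$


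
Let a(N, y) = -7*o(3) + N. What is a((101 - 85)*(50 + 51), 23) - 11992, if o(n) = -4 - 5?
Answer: -10313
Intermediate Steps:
o(n) = -9
a(N, y) = 63 + N (a(N, y) = -7*(-9) + N = 63 + N)
a((101 - 85)*(50 + 51), 23) - 11992 = (63 + (101 - 85)*(50 + 51)) - 11992 = (63 + 16*101) - 11992 = (63 + 1616) - 11992 = 1679 - 11992 = -10313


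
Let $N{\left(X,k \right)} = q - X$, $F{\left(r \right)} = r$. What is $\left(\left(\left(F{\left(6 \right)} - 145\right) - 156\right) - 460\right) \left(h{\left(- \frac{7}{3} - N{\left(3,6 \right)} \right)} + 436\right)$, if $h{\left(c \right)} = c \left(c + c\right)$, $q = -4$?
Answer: $- \frac{3258580}{9} \approx -3.6206 \cdot 10^{5}$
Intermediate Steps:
$N{\left(X,k \right)} = -4 - X$
$h{\left(c \right)} = 2 c^{2}$ ($h{\left(c \right)} = c 2 c = 2 c^{2}$)
$\left(\left(\left(F{\left(6 \right)} - 145\right) - 156\right) - 460\right) \left(h{\left(- \frac{7}{3} - N{\left(3,6 \right)} \right)} + 436\right) = \left(\left(\left(6 - 145\right) - 156\right) - 460\right) \left(2 \left(- \frac{7}{3} - \left(-4 - 3\right)\right)^{2} + 436\right) = \left(\left(-139 - 156\right) - 460\right) \left(2 \left(\left(-7\right) \frac{1}{3} - \left(-4 - 3\right)\right)^{2} + 436\right) = \left(-295 - 460\right) \left(2 \left(- \frac{7}{3} - -7\right)^{2} + 436\right) = - 755 \left(2 \left(- \frac{7}{3} + 7\right)^{2} + 436\right) = - 755 \left(2 \left(\frac{14}{3}\right)^{2} + 436\right) = - 755 \left(2 \cdot \frac{196}{9} + 436\right) = - 755 \left(\frac{392}{9} + 436\right) = \left(-755\right) \frac{4316}{9} = - \frac{3258580}{9}$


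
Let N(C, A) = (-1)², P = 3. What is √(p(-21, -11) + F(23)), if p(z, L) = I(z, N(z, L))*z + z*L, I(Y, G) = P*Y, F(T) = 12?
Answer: 3*√174 ≈ 39.573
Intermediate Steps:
N(C, A) = 1
I(Y, G) = 3*Y
p(z, L) = 3*z² + L*z (p(z, L) = (3*z)*z + z*L = 3*z² + L*z)
√(p(-21, -11) + F(23)) = √(-21*(-11 + 3*(-21)) + 12) = √(-21*(-11 - 63) + 12) = √(-21*(-74) + 12) = √(1554 + 12) = √1566 = 3*√174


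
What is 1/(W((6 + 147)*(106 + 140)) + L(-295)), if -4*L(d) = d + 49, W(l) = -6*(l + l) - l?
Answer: -2/978465 ≈ -2.0440e-6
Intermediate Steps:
W(l) = -13*l (W(l) = -12*l - l = -13*l)
L(d) = -49/4 - d/4 (L(d) = -(d + 49)/4 = -(49 + d)/4 = -49/4 - d/4)
1/(W((6 + 147)*(106 + 140)) + L(-295)) = 1/(-13*(6 + 147)*(106 + 140) + (-49/4 - ¼*(-295))) = 1/(-1989*246 + (-49/4 + 295/4)) = 1/(-13*37638 + 123/2) = 1/(-489294 + 123/2) = 1/(-978465/2) = -2/978465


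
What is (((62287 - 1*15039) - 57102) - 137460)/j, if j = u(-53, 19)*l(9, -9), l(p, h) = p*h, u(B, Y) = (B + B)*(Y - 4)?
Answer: -73657/64395 ≈ -1.1438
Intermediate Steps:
u(B, Y) = 2*B*(-4 + Y) (u(B, Y) = (2*B)*(-4 + Y) = 2*B*(-4 + Y))
l(p, h) = h*p
j = 128790 (j = (2*(-53)*(-4 + 19))*(-9*9) = (2*(-53)*15)*(-81) = -1590*(-81) = 128790)
(((62287 - 1*15039) - 57102) - 137460)/j = (((62287 - 1*15039) - 57102) - 137460)/128790 = (((62287 - 15039) - 57102) - 137460)*(1/128790) = ((47248 - 57102) - 137460)*(1/128790) = (-9854 - 137460)*(1/128790) = -147314*1/128790 = -73657/64395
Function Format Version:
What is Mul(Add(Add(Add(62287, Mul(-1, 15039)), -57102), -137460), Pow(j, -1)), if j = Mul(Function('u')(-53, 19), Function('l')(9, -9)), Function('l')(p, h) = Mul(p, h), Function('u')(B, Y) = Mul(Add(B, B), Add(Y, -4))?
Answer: Rational(-73657, 64395) ≈ -1.1438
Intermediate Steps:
Function('u')(B, Y) = Mul(2, B, Add(-4, Y)) (Function('u')(B, Y) = Mul(Mul(2, B), Add(-4, Y)) = Mul(2, B, Add(-4, Y)))
Function('l')(p, h) = Mul(h, p)
j = 128790 (j = Mul(Mul(2, -53, Add(-4, 19)), Mul(-9, 9)) = Mul(Mul(2, -53, 15), -81) = Mul(-1590, -81) = 128790)
Mul(Add(Add(Add(62287, Mul(-1, 15039)), -57102), -137460), Pow(j, -1)) = Mul(Add(Add(Add(62287, Mul(-1, 15039)), -57102), -137460), Pow(128790, -1)) = Mul(Add(Add(Add(62287, -15039), -57102), -137460), Rational(1, 128790)) = Mul(Add(Add(47248, -57102), -137460), Rational(1, 128790)) = Mul(Add(-9854, -137460), Rational(1, 128790)) = Mul(-147314, Rational(1, 128790)) = Rational(-73657, 64395)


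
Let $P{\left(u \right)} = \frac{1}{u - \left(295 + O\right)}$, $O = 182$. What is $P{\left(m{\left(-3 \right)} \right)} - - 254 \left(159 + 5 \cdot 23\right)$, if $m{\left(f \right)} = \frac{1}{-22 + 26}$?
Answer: $\frac{132719568}{1907} \approx 69596.0$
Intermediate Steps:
$m{\left(f \right)} = \frac{1}{4}$
$P{\left(u \right)} = \frac{1}{-477 + u}$ ($P{\left(u \right)} = \frac{1}{u - 477} = \frac{1}{-477 + u}$)
$P{\left(m{\left(-3 \right)} \right)} - - 254 \left(159 + 5 \cdot 23\right) = \frac{1}{-477 + \frac{1}{4}} - - 254 \left(159 + 5 \cdot 23\right) = \frac{1}{- \frac{1907}{4}} - - 254 \left(159 + 115\right) = - \frac{4}{1907} - \left(-254\right) 274 = - \frac{4}{1907} - -69596 = - \frac{4}{1907} + 69596 = \frac{132719568}{1907}$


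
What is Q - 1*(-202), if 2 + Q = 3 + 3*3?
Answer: 212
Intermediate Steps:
Q = 10 (Q = -2 + (3 + 3*3) = -2 + (3 + 9) = -2 + 12 = 10)
Q - 1*(-202) = 10 - 1*(-202) = 10 + 202 = 212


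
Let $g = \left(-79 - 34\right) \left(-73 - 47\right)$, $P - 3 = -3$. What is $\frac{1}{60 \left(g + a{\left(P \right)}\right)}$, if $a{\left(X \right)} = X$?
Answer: $\frac{1}{813600} \approx 1.2291 \cdot 10^{-6}$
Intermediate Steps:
$P = 0$ ($P = 3 - 3 = 0$)
$g = 13560$ ($g = \left(-113\right) \left(-120\right) = 13560$)
$\frac{1}{60 \left(g + a{\left(P \right)}\right)} = \frac{1}{60 \left(13560 + 0\right)} = \frac{1}{60 \cdot 13560} = \frac{1}{813600}$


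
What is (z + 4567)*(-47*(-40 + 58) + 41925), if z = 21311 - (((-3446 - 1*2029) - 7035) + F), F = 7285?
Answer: 1277680137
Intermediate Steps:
z = 26536 (z = 21311 - (((-3446 - 1*2029) - 7035) + 7285) = 21311 - (((-3446 - 2029) - 7035) + 7285) = 21311 - ((-5475 - 7035) + 7285) = 21311 - (-12510 + 7285) = 21311 - 1*(-5225) = 21311 + 5225 = 26536)
(z + 4567)*(-47*(-40 + 58) + 41925) = (26536 + 4567)*(-47*(-40 + 58) + 41925) = 31103*(-47*18 + 41925) = 31103*(-846 + 41925) = 31103*41079 = 1277680137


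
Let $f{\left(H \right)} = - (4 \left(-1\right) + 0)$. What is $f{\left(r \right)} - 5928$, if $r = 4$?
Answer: $-5924$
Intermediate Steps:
$f{\left(H \right)} = 4$ ($f{\left(H \right)} = - (-4 + 0) = \left(-1\right) \left(-4\right) = 4$)
$f{\left(r \right)} - 5928 = 4 - 5928 = -5924$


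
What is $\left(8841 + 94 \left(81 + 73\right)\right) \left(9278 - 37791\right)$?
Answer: $-664837621$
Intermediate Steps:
$\left(8841 + 94 \left(81 + 73\right)\right) \left(9278 - 37791\right) = \left(8841 + 94 \cdot 154\right) \left(-28513\right) = \left(8841 + 14476\right) \left(-28513\right) = 23317 \left(-28513\right) = -664837621$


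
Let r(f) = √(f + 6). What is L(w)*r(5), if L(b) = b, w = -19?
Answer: -19*√11 ≈ -63.016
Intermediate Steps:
r(f) = √(6 + f)
L(w)*r(5) = -19*√(6 + 5) = -19*√11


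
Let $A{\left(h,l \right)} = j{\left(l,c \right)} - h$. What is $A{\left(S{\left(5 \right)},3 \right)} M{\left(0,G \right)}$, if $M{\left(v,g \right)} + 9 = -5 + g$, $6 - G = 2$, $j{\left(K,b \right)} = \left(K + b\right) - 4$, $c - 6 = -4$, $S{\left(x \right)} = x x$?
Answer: $240$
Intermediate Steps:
$S{\left(x \right)} = x^{2}$
$c = 2$ ($c = 6 - 4 = 2$)
$j{\left(K,b \right)} = -4 + K + b$
$G = 4$ ($G = 6 - 2 = 4$)
$A{\left(h,l \right)} = -2 + l - h$ ($A{\left(h,l \right)} = \left(-4 + l + 2\right) - h = \left(-2 + l\right) - h = -2 + l - h$)
$M{\left(v,g \right)} = -14 + g$ ($M{\left(v,g \right)} = -9 + \left(-5 + g\right) = -14 + g$)
$A{\left(S{\left(5 \right)},3 \right)} M{\left(0,G \right)} = \left(-2 + 3 - 5^{2}\right) \left(-14 + 4\right) = \left(-2 + 3 - 25\right) \left(-10\right) = \left(-24\right) \left(-10\right) = 240$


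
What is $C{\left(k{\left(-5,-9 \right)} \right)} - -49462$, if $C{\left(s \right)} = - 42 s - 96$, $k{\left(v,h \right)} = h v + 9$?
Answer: $47098$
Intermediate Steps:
$k{\left(v,h \right)} = 9 + h v$
$C{\left(s \right)} = -96 - 42 s$ ($C{\left(s \right)} = - 42 s - 96 = -96 - 42 s$)
$C{\left(k{\left(-5,-9 \right)} \right)} - -49462 = \left(-96 - 42 \left(9 - -45\right)\right) - -49462 = \left(-96 - 42 \left(9 + 45\right)\right) + 49462 = \left(-96 - 2268\right) + 49462 = -2364 + 49462 = 47098$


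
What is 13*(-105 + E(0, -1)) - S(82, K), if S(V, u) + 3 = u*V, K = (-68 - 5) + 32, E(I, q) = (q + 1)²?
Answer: 2000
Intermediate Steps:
E(I, q) = (1 + q)²
K = -41 (K = -73 + 32 = -41)
S(V, u) = -3 + V*u (S(V, u) = -3 + u*V = -3 + V*u)
13*(-105 + E(0, -1)) - S(82, K) = 13*(-105 + (1 - 1)²) - (-3 + 82*(-41)) = 13*(-105 + 0²) - (-3 - 3362) = 13*(-105 + 0) - 1*(-3365) = 13*(-105) + 3365 = -1365 + 3365 = 2000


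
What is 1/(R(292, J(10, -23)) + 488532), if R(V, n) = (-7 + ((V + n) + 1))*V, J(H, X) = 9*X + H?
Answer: 1/514520 ≈ 1.9436e-6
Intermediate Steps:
J(H, X) = H + 9*X
R(V, n) = V*(-6 + V + n) (R(V, n) = (-7 + (1 + V + n))*V = (-6 + V + n)*V = V*(-6 + V + n))
1/(R(292, J(10, -23)) + 488532) = 1/(292*(-6 + 292 + (10 + 9*(-23))) + 488532) = 1/(292*(-6 + 292 + (10 - 207)) + 488532) = 1/(292*(-6 + 292 - 197) + 488532) = 1/(292*89 + 488532) = 1/(25988 + 488532) = 1/514520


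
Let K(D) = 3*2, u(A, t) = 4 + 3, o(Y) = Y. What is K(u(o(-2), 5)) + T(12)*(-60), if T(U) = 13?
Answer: -774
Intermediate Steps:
u(A, t) = 7
K(D) = 6
K(u(o(-2), 5)) + T(12)*(-60) = 6 + 13*(-60) = 6 - 780 = -774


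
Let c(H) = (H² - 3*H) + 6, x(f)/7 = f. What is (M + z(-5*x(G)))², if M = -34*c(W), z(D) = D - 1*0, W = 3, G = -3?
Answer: 9801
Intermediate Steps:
x(f) = 7*f
z(D) = D (z(D) = D + 0 = D)
c(H) = 6 + H² - 3*H
M = -204 (M = -34*(6 + 3² - 3*3) = -34*(6 + 9 - 9) = -34*6 = -204)
(M + z(-5*x(G)))² = (-204 - 35*(-3))² = (-204 - 5*(-21))² = (-204 + 105)² = (-99)² = 9801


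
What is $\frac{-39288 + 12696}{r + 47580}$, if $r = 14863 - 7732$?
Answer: $- \frac{8864}{18237} \approx -0.48604$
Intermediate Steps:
$r = 7131$ ($r = 14863 - 7732 = 7131$)
$\frac{-39288 + 12696}{r + 47580} = \frac{-39288 + 12696}{7131 + 47580} = - \frac{26592}{54711} = \left(-26592\right) \frac{1}{54711} = - \frac{8864}{18237}$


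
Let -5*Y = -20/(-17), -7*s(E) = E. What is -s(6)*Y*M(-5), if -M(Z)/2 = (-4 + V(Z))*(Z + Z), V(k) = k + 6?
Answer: 1440/119 ≈ 12.101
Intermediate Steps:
V(k) = 6 + k
s(E) = -E/7
Y = -4/17 (Y = -(-4)/(-17) = -(-4)*(-1)/17 = -⅕*20/17 = -4/17 ≈ -0.23529)
M(Z) = -4*Z*(2 + Z) (M(Z) = -2*(-4 + (6 + Z))*(Z + Z) = -2*(2 + Z)*2*Z = -4*Z*(2 + Z))
-s(6)*Y*M(-5) = -(-⅐*6)*(-(-16)*(-5)*(2 - 5)/17) = -(-6)*(-(-16)*(-5)*(-3)/17)/7 = -(-6)*(-4/17*(-60))/7 = -(-6)*240/(7*17) = -1*(-1440/119) = 1440/119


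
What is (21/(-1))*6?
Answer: -126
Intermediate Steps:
(21/(-1))*6 = -1*21*6 = -21*6 = -126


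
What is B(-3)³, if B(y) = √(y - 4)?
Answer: -7*I*√7 ≈ -18.52*I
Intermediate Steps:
B(y) = √(-4 + y)
B(-3)³ = (√(-4 - 3))³ = (√(-7))³ = (I*√7)³ = -7*I*√7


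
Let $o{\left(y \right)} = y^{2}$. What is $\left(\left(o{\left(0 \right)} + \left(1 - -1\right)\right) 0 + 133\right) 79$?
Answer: $10507$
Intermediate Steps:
$\left(\left(o{\left(0 \right)} + \left(1 - -1\right)\right) 0 + 133\right) 79 = \left(\left(0^{2} + \left(1 - -1\right)\right) 0 + 133\right) 79 = \left(\left(0 + \left(1 + 1\right)\right) 0 + 133\right) 79 = \left(\left(0 + 2\right) 0 + 133\right) 79 = \left(2 \cdot 0 + 133\right) 79 = \left(0 + 133\right) 79 = 133 \cdot 79 = 10507$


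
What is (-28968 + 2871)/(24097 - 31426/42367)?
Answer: -368550533/340295391 ≈ -1.0830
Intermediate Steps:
(-28968 + 2871)/(24097 - 31426/42367) = -26097/(24097 - 31426*1/42367) = -26097/(24097 - 31426/42367) = -26097/1020886173/42367 = -26097*42367/1020886173 = -368550533/340295391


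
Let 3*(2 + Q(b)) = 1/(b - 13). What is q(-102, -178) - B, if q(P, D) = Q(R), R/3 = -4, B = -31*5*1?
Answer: 11474/75 ≈ 152.99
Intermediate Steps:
B = -155 (B = -155*1 = -155)
R = -12 (R = 3*(-4) = -12)
Q(b) = -2 + 1/(3*(-13 + b)) (Q(b) = -2 + 1/(3*(b - 13)) = -2 + 1/(3*(-13 + b)))
q(P, D) = -151/75 (q(P, D) = (79 - 6*(-12))/(3*(-13 - 12)) = (1/3)*(79 + 72)/(-25) = (1/3)*(-1/25)*151 = -151/75)
q(-102, -178) - B = -151/75 - 1*(-155) = -151/75 + 155 = 11474/75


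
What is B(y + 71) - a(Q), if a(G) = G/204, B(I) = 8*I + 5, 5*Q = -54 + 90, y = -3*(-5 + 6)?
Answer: 46662/85 ≈ 548.96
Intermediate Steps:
y = -3 (y = -3*1 = -3)
Q = 36/5 (Q = (-54 + 90)/5 = (⅕)*36 = 36/5 ≈ 7.2000)
B(I) = 5 + 8*I
a(G) = G/204 (a(G) = G*(1/204) = G/204)
B(y + 71) - a(Q) = (5 + 8*(-3 + 71)) - 36/(204*5) = (5 + 8*68) - 1*3/85 = (5 + 544) - 3/85 = 549 - 3/85 = 46662/85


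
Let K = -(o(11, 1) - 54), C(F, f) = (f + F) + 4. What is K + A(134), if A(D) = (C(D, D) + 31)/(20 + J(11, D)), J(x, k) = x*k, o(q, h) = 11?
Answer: 21515/498 ≈ 43.203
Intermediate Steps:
C(F, f) = 4 + F + f (C(F, f) = (F + f) + 4 = 4 + F + f)
K = 43 (K = -(11 - 54) = -1*(-43) = 43)
J(x, k) = k*x
A(D) = (35 + 2*D)/(20 + 11*D) (A(D) = ((4 + D + D) + 31)/(20 + D*11) = ((4 + 2*D) + 31)/(20 + 11*D) = (35 + 2*D)/(20 + 11*D))
K + A(134) = 43 + (35 + 2*134)/(20 + 11*134) = 43 + (35 + 268)/(20 + 1474) = 43 + 303/1494 = 43 + (1/1494)*303 = 43 + 101/498 = 21515/498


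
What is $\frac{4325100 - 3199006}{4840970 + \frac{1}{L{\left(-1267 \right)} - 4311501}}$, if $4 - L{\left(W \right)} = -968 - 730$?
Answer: $\frac{4853238795106}{20863607665029} \approx 0.23262$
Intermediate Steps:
$L{\left(W \right)} = 1702$ ($L{\left(W \right)} = 4 - \left(-968 - 730\right) = 4 - -1698 = 4 + 1698 = 1702$)
$\frac{4325100 - 3199006}{4840970 + \frac{1}{L{\left(-1267 \right)} - 4311501}} = \frac{4325100 - 3199006}{4840970 + \frac{1}{1702 - 4311501}} = \frac{1126094}{4840970 + \frac{1}{-4309799}} = \frac{1126094}{4840970 - \frac{1}{4309799}} = \frac{1126094}{\frac{20863607665029}{4309799}} = 1126094 \cdot \frac{4309799}{20863607665029} = \frac{4853238795106}{20863607665029}$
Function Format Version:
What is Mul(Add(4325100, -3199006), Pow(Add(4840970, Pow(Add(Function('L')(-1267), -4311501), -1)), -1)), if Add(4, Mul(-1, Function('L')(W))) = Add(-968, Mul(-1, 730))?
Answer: Rational(4853238795106, 20863607665029) ≈ 0.23262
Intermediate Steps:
Function('L')(W) = 1702 (Function('L')(W) = Add(4, Mul(-1, Add(-968, Mul(-1, 730)))) = Add(4, Mul(-1, Add(-968, -730))) = Add(4, Mul(-1, -1698)) = Add(4, 1698) = 1702)
Mul(Add(4325100, -3199006), Pow(Add(4840970, Pow(Add(Function('L')(-1267), -4311501), -1)), -1)) = Mul(Add(4325100, -3199006), Pow(Add(4840970, Pow(Add(1702, -4311501), -1)), -1)) = Mul(1126094, Pow(Add(4840970, Pow(-4309799, -1)), -1)) = Mul(1126094, Pow(Add(4840970, Rational(-1, 4309799)), -1)) = Mul(1126094, Pow(Rational(20863607665029, 4309799), -1)) = Mul(1126094, Rational(4309799, 20863607665029)) = Rational(4853238795106, 20863607665029)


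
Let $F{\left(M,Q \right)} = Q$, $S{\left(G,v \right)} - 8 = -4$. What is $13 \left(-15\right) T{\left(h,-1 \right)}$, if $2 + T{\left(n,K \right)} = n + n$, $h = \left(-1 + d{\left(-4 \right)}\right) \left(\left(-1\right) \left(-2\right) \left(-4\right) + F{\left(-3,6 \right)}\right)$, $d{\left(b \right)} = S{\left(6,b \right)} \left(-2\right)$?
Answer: $-6630$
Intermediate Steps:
$S{\left(G,v \right)} = 4$ ($S{\left(G,v \right)} = 8 - 4 = 4$)
$d{\left(b \right)} = -8$ ($d{\left(b \right)} = 4 \left(-2\right) = -8$)
$h = 18$ ($h = \left(-1 - 8\right) \left(\left(-1\right) \left(-2\right) \left(-4\right) + 6\right) = - 9 \left(2 \left(-4\right) + 6\right) = - 9 \left(-8 + 6\right) = \left(-9\right) \left(-2\right) = 18$)
$T{\left(n,K \right)} = -2 + 2 n$ ($T{\left(n,K \right)} = -2 + \left(n + n\right) = -2 + 2 n$)
$13 \left(-15\right) T{\left(h,-1 \right)} = 13 \left(-15\right) \left(-2 + 2 \cdot 18\right) = - 195 \left(-2 + 36\right) = \left(-195\right) 34 = -6630$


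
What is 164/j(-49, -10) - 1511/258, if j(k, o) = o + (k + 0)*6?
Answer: -62707/9804 ≈ -6.3961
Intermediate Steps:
j(k, o) = o + 6*k (j(k, o) = o + k*6 = o + 6*k)
164/j(-49, -10) - 1511/258 = 164/(-10 + 6*(-49)) - 1511/258 = 164/(-10 - 294) - 1511*1/258 = 164/(-304) - 1511/258 = 164*(-1/304) - 1511/258 = -41/76 - 1511/258 = -62707/9804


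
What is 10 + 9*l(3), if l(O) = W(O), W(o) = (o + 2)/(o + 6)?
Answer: 15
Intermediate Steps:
W(o) = (2 + o)/(6 + o)
l(O) = (2 + O)/(6 + O)
10 + 9*l(3) = 10 + 9*((2 + 3)/(6 + 3)) = 10 + 9*(5/9) = 10 + 5 = 15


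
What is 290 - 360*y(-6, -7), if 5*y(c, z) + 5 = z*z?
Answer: -2878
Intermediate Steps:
y(c, z) = -1 + z²/5 (y(c, z) = -1 + (z*z)/5 = -1 + z²/5)
290 - 360*y(-6, -7) = 290 - 360*(-1 + (⅕)*(-7)²) = 290 - 360*(-1 + (⅕)*49) = 290 - 360*(-1 + 49/5) = 290 - 360*44/5 = 290 - 3168 = -2878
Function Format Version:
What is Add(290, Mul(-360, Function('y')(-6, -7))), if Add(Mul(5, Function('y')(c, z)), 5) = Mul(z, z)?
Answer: -2878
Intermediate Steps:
Function('y')(c, z) = Add(-1, Mul(Rational(1, 5), Pow(z, 2))) (Function('y')(c, z) = Add(-1, Mul(Rational(1, 5), Mul(z, z))) = Add(-1, Mul(Rational(1, 5), Pow(z, 2))))
Add(290, Mul(-360, Function('y')(-6, -7))) = Add(290, Mul(-360, Add(-1, Mul(Rational(1, 5), Pow(-7, 2))))) = Add(290, Mul(-360, Add(-1, Mul(Rational(1, 5), 49)))) = Add(290, Mul(-360, Add(-1, Rational(49, 5)))) = Add(290, Mul(-360, Rational(44, 5))) = Add(290, -3168) = -2878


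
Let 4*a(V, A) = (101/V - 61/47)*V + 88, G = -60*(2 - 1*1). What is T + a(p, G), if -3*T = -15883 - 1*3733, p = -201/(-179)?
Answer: 166212755/25239 ≈ 6585.6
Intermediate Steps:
p = 201/179 (p = -201*(-1/179) = 201/179 ≈ 1.1229)
G = -60 (G = -60*(2 - 1) = -60*1 = -60)
a(V, A) = 22 + V*(-61/47 + 101/V)/4 (a(V, A) = ((101/V - 61/47)*V + 88)/4 = ((-61/47 + 101/V)*V + 88)/4 = (V*(-61/47 + 101/V) + 88)/4 = (88 + V*(-61/47 + 101/V))/4 = 22 + V*(-61/47 + 101/V)/4)
T = 19616/3 (T = -(-15883 - 1*3733)/3 = -(-15883 - 3733)/3 = -⅓*(-19616) = 19616/3 ≈ 6538.7)
T + a(p, G) = 19616/3 + (189/4 - 61/188*201/179) = 19616/3 + (189/4 - 12261/33652) = 19616/3 + 394449/8413 = 166212755/25239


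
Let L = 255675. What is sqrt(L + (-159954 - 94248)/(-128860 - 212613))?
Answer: 3*sqrt(3312529539509069)/341473 ≈ 505.64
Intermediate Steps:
sqrt(L + (-159954 - 94248)/(-128860 - 212613)) = sqrt(255675 + (-159954 - 94248)/(-128860 - 212613)) = sqrt(255675 - 254202/(-341473)) = sqrt(255675 - 254202*(-1/341473)) = sqrt(255675 + 254202/341473) = sqrt(87306363477/341473) = 3*sqrt(3312529539509069)/341473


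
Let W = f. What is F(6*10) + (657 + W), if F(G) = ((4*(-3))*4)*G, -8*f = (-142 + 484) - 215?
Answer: -17911/8 ≈ -2238.9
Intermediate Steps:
f = -127/8 (f = -((-142 + 484) - 215)/8 = -(342 - 215)/8 = -⅛*127 = -127/8 ≈ -15.875)
F(G) = -48*G (F(G) = (-12*4)*G = -48*G)
W = -127/8 ≈ -15.875
F(6*10) + (657 + W) = -288*10 + (657 - 127/8) = -48*60 + 5129/8 = -2880 + 5129/8 = -17911/8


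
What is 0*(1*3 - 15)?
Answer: 0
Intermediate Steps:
0*(1*3 - 15) = 0*(3 - 15) = 0*(-12) = 0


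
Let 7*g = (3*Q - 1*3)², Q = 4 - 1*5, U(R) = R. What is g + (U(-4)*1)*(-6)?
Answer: 204/7 ≈ 29.143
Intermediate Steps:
Q = -1 (Q = 4 - 5 = -1)
g = 36/7 (g = (3*(-1) - 1*3)²/7 = (-3 - 3)²/7 = (⅐)*(-6)² = (⅐)*36 = 36/7 ≈ 5.1429)
g + (U(-4)*1)*(-6) = 36/7 - 4*1*(-6) = 36/7 - 4*(-6) = 36/7 + 24 = 204/7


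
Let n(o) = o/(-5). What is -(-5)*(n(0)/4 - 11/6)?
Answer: -55/6 ≈ -9.1667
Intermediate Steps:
n(o) = -o/5 (n(o) = o*(-⅕) = -o/5)
-(-5)*(n(0)/4 - 11/6) = -(-5)*(-⅕*0/4 - 11/6) = -(-5)*(0*(¼) - 11*⅙) = -(-5)*(0 - 11/6) = -(-5)*(-11)/6 = -1*55/6 = -55/6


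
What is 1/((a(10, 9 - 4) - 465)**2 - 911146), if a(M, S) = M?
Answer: -1/704121 ≈ -1.4202e-6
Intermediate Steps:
1/((a(10, 9 - 4) - 465)**2 - 911146) = 1/((10 - 465)**2 - 911146) = 1/((-455)**2 - 911146) = 1/(207025 - 911146) = 1/(-704121) = -1/704121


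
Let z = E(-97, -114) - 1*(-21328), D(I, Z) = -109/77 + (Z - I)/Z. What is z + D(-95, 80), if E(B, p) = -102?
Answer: 26151383/1232 ≈ 21227.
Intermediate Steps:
D(I, Z) = -109/77 + (Z - I)/Z (D(I, Z) = -109*1/77 + (Z - I)/Z = -109/77 + (Z - I)/Z)
z = 21226 (z = -102 - 1*(-21328) = -102 + 21328 = 21226)
z + D(-95, 80) = 21226 + (-32/77 - 1*(-95)/80) = 21226 + (-32/77 - 1*(-95)*1/80) = 21226 + (-32/77 + 19/16) = 21226 + 951/1232 = 26151383/1232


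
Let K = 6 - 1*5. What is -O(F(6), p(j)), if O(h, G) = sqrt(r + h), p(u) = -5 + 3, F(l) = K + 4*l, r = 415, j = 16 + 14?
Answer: -2*sqrt(110) ≈ -20.976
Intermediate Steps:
j = 30
K = 1 (K = 6 - 5 = 1)
F(l) = 1 + 4*l
p(u) = -2
O(h, G) = sqrt(415 + h)
-O(F(6), p(j)) = -sqrt(415 + (1 + 4*6)) = -sqrt(415 + (1 + 24)) = -sqrt(415 + 25) = -sqrt(440) = -2*sqrt(110)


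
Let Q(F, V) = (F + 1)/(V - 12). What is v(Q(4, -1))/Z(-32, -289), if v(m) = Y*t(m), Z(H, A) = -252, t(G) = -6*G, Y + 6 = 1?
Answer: 25/546 ≈ 0.045788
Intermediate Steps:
Y = -5 (Y = -6 + 1 = -5)
Q(F, V) = (1 + F)/(-12 + V)
v(m) = 30*m (v(m) = -(-30)*m = 30*m)
v(Q(4, -1))/Z(-32, -289) = (30*((1 + 4)/(-12 - 1)))/(-252) = (30*(5/(-13)))*(-1/252) = (30*(-1/13*5))*(-1/252) = (30*(-5/13))*(-1/252) = -150/13*(-1/252) = 25/546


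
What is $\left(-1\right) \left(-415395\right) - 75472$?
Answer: $339923$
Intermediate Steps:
$\left(-1\right) \left(-415395\right) - 75472 = 415395 - 75472 = 339923$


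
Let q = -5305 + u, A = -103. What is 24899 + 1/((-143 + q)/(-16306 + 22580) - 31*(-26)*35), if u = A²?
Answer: 4406991066473/176994701 ≈ 24899.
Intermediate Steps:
u = 10609 (u = (-103)² = 10609)
q = 5304 (q = -5305 + 10609 = 5304)
24899 + 1/((-143 + q)/(-16306 + 22580) - 31*(-26)*35) = 24899 + 1/((-143 + 5304)/(-16306 + 22580) - 31*(-26)*35) = 24899 + 1/(5161/6274 + 806*35) = 24899 + 1/(5161*(1/6274) + 28210) = 24899 + 1/(5161/6274 + 28210) = 24899 + 1/(176994701/6274) = 24899 + 6274/176994701 = 4406991066473/176994701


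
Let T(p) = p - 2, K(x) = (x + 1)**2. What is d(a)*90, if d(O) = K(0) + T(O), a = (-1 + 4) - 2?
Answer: 0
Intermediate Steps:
a = 1 (a = 3 - 2 = 1)
K(x) = (1 + x)**2
T(p) = -2 + p
d(O) = -1 + O (d(O) = (1 + 0)**2 + (-2 + O) = 1**2 + (-2 + O) = 1 + (-2 + O) = -1 + O)
d(a)*90 = (-1 + 1)*90 = 0*90 = 0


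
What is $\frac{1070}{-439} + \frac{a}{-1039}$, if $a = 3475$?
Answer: $- \frac{2637255}{456121} \approx -5.7819$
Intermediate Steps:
$\frac{1070}{-439} + \frac{a}{-1039} = \frac{1070}{-439} + \frac{3475}{-1039} = 1070 \left(- \frac{1}{439}\right) + 3475 \left(- \frac{1}{1039}\right) = - \frac{1070}{439} - \frac{3475}{1039} = - \frac{2637255}{456121}$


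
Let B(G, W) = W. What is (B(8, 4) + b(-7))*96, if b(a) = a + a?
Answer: -960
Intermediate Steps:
b(a) = 2*a
(B(8, 4) + b(-7))*96 = (4 + 2*(-7))*96 = (4 - 14)*96 = -10*96 = -960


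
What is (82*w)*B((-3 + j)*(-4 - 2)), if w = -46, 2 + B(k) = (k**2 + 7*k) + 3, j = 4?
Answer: 18860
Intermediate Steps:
B(k) = 1 + k**2 + 7*k (B(k) = -2 + ((k**2 + 7*k) + 3) = -2 + (3 + k**2 + 7*k) = 1 + k**2 + 7*k)
(82*w)*B((-3 + j)*(-4 - 2)) = (82*(-46))*(1 + ((-3 + 4)*(-4 - 2))**2 + 7*((-3 + 4)*(-4 - 2))) = -3772*(1 + (1*(-6))**2 + 7*(1*(-6))) = -3772*(1 + (-6)**2 + 7*(-6)) = -3772*(1 + 36 - 42) = -3772*(-5) = 18860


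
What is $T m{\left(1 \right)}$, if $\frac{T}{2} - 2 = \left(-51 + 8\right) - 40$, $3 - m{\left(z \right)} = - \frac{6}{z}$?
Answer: $-1458$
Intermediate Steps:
$m{\left(z \right)} = 3 + \frac{6}{z}$ ($m{\left(z \right)} = 3 - - \frac{6}{z} = 3 + \frac{6}{z}$)
$T = -162$ ($T = 4 + 2 \left(\left(-51 + 8\right) - 40\right) = 4 + 2 \left(-43 - 40\right) = 4 + 2 \left(-83\right) = 4 - 166 = -162$)
$T m{\left(1 \right)} = - 162 \left(3 + \frac{6}{1}\right) = - 162 \left(3 + 6 \cdot 1\right) = - 162 \left(3 + 6\right) = \left(-162\right) 9 = -1458$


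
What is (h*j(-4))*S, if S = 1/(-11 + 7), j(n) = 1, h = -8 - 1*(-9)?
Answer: -¼ ≈ -0.25000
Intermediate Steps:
h = 1 (h = -8 + 9 = 1)
S = -¼ (S = 1/(-4) = -¼ ≈ -0.25000)
(h*j(-4))*S = (1*1)*(-¼) = 1*(-¼) = -¼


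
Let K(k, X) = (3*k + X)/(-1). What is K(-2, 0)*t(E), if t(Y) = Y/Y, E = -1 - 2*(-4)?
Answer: 6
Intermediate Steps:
E = 7 (E = -1 + 8 = 7)
t(Y) = 1
K(k, X) = -X - 3*k (K(k, X) = (X + 3*k)*(-1) = -X - 3*k)
K(-2, 0)*t(E) = (-1*0 - 3*(-2))*1 = (0 + 6)*1 = 6*1 = 6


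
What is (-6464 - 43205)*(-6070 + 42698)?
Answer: -1819276132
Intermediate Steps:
(-6464 - 43205)*(-6070 + 42698) = -49669*36628 = -1819276132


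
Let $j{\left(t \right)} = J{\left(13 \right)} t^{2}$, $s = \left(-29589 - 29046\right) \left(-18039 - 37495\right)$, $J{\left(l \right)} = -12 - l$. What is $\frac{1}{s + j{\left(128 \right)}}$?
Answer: $\frac{1}{3255826490} \approx 3.0714 \cdot 10^{-10}$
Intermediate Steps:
$s = 3256236090$ ($s = \left(-58635\right) \left(-55534\right) = 3256236090$)
$j{\left(t \right)} = - 25 t^{2}$ ($j{\left(t \right)} = \left(-12 - 13\right) t^{2} = - 25 t^{2}$)
$\frac{1}{s + j{\left(128 \right)}} = \frac{1}{3256236090 - 25 \cdot 128^{2}} = \frac{1}{3256236090 - 409600} = \frac{1}{3255826490}$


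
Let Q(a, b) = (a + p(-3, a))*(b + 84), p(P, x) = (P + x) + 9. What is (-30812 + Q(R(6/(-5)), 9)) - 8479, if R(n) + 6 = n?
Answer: -200361/5 ≈ -40072.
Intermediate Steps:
p(P, x) = 9 + P + x
R(n) = -6 + n
Q(a, b) = (6 + 2*a)*(84 + b) (Q(a, b) = (a + (9 - 3 + a))*(b + 84) = (a + (6 + a))*(84 + b) = (6 + 2*a)*(84 + b))
(-30812 + Q(R(6/(-5)), 9)) - 8479 = (-30812 + (504 + 168*(-6 + 6/(-5)) + (-6 + 6/(-5))*9 + 9*(6 + (-6 + 6/(-5))))) - 8479 = (-30812 + (504 + 168*(-6 + 6*(-⅕)) + (-6 + 6*(-⅕))*9 + 9*(6 + (-6 + 6*(-⅕))))) - 8479 = (-30812 + (504 + 168*(-6 - 6/5) + (-6 - 6/5)*9 + 9*(6 + (-6 - 6/5)))) - 8479 = (-30812 + (504 + 168*(-36/5) - 36/5*9 + 9*(6 - 36/5))) - 8479 = (-30812 + (504 - 6048/5 - 324/5 + 9*(-6/5))) - 8479 = (-30812 + (504 - 6048/5 - 324/5 - 54/5)) - 8479 = (-30812 - 3906/5) - 8479 = -157966/5 - 8479 = -200361/5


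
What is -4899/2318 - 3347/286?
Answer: -2289865/165737 ≈ -13.816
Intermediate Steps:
-4899/2318 - 3347/286 = -2289865/165737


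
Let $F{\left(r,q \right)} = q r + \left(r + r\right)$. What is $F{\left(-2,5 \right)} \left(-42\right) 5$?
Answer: $2940$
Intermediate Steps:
$F{\left(r,q \right)} = 2 r + q r$ ($F{\left(r,q \right)} = q r + 2 r = 2 r + q r$)
$F{\left(-2,5 \right)} \left(-42\right) 5 = - 2 \left(2 + 5\right) \left(-42\right) 5 = \left(-2\right) 7 \left(-42\right) 5 = \left(-14\right) \left(-42\right) 5 = 588 \cdot 5 = 2940$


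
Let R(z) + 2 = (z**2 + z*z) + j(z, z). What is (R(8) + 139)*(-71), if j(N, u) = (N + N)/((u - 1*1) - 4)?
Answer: -57581/3 ≈ -19194.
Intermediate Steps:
j(N, u) = 2*N/(-5 + u) (j(N, u) = (2*N)/((u - 1) - 4) = (2*N)/((-1 + u) - 4) = (2*N)/(-5 + u) = 2*N/(-5 + u))
R(z) = -2 + 2*z**2 + 2*z/(-5 + z) (R(z) = -2 + ((z**2 + z*z) + 2*z/(-5 + z)) = -2 + ((z**2 + z**2) + 2*z/(-5 + z)) = -2 + (2*z**2 + 2*z/(-5 + z)) = -2 + 2*z**2 + 2*z/(-5 + z))
(R(8) + 139)*(-71) = (2*(5 + 8**3 - 5*8**2)/(-5 + 8) + 139)*(-71) = (2*(5 + 512 - 5*64)/3 + 139)*(-71) = (2*(1/3)*(5 + 512 - 320) + 139)*(-71) = (2*(1/3)*197 + 139)*(-71) = (394/3 + 139)*(-71) = (811/3)*(-71) = -57581/3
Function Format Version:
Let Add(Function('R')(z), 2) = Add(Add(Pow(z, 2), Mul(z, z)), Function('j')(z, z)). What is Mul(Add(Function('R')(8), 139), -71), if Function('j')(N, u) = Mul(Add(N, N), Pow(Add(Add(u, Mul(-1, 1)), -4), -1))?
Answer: Rational(-57581, 3) ≈ -19194.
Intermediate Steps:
Function('j')(N, u) = Mul(2, N, Pow(Add(-5, u), -1)) (Function('j')(N, u) = Mul(Mul(2, N), Pow(Add(Add(u, -1), -4), -1)) = Mul(Mul(2, N), Pow(Add(Add(-1, u), -4), -1)) = Mul(Mul(2, N), Pow(Add(-5, u), -1)) = Mul(2, N, Pow(Add(-5, u), -1)))
Function('R')(z) = Add(-2, Mul(2, Pow(z, 2)), Mul(2, z, Pow(Add(-5, z), -1))) (Function('R')(z) = Add(-2, Add(Add(Pow(z, 2), Mul(z, z)), Mul(2, z, Pow(Add(-5, z), -1)))) = Add(-2, Add(Add(Pow(z, 2), Pow(z, 2)), Mul(2, z, Pow(Add(-5, z), -1)))) = Add(-2, Add(Mul(2, Pow(z, 2)), Mul(2, z, Pow(Add(-5, z), -1)))) = Add(-2, Mul(2, Pow(z, 2)), Mul(2, z, Pow(Add(-5, z), -1))))
Mul(Add(Function('R')(8), 139), -71) = Mul(Add(Mul(2, Pow(Add(-5, 8), -1), Add(5, Pow(8, 3), Mul(-5, Pow(8, 2)))), 139), -71) = Mul(Add(Mul(2, Pow(3, -1), Add(5, 512, Mul(-5, 64))), 139), -71) = Mul(Add(Mul(2, Rational(1, 3), Add(5, 512, -320)), 139), -71) = Mul(Add(Mul(2, Rational(1, 3), 197), 139), -71) = Mul(Add(Rational(394, 3), 139), -71) = Mul(Rational(811, 3), -71) = Rational(-57581, 3)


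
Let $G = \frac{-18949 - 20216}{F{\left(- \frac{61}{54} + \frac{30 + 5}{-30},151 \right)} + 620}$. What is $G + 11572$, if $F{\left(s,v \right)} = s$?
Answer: $\frac{191940361}{16678} \approx 11509.0$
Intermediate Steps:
$G = - \frac{1057455}{16678}$ ($G = \frac{-18949 - 20216}{\left(- \frac{61}{54} + \frac{30 + 5}{-30}\right) + 620} = - \frac{39165}{\left(\left(-61\right) \frac{1}{54} + 35 \left(- \frac{1}{30}\right)\right) + 620} = - \frac{39165}{\left(- \frac{61}{54} - \frac{7}{6}\right) + 620} = - \frac{39165}{- \frac{62}{27} + 620} = - \frac{39165}{\frac{16678}{27}} = \left(-39165\right) \frac{27}{16678} = - \frac{1057455}{16678} \approx -63.404$)
$G + 11572 = - \frac{1057455}{16678} + 11572 = \frac{191940361}{16678}$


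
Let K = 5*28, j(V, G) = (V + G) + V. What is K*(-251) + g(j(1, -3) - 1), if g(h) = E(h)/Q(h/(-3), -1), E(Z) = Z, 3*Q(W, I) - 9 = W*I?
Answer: -878518/25 ≈ -35141.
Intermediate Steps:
j(V, G) = G + 2*V (j(V, G) = (G + V) + V = G + 2*V)
K = 140
Q(W, I) = 3 + I*W/3 (Q(W, I) = 3 + (W*I)/3 = 3 + (I*W)/3 = 3 + I*W/3)
g(h) = h/(3 + h/9) (g(h) = h/(3 + (⅓)*(-1)*(h/(-3))) = h/(3 + (⅓)*(-1)*(h*(-⅓))) = h/(3 + (⅓)*(-1)*(-h/3)) = h/(3 + h/9))
K*(-251) + g(j(1, -3) - 1) = 140*(-251) + 9*((-3 + 2*1) - 1)/(27 + ((-3 + 2*1) - 1)) = -35140 + 9*((-3 + 2) - 1)/(27 + ((-3 + 2) - 1)) = -35140 + 9*(-1 - 1)/(27 + (-1 - 1)) = -35140 + 9*(-2)/(27 - 2) = -35140 + 9*(-2)/25 = -35140 + 9*(-2)*(1/25) = -35140 - 18/25 = -878518/25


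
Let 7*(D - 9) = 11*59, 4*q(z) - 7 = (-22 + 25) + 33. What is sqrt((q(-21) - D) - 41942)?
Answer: I*sqrt(8238461)/14 ≈ 205.02*I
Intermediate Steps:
q(z) = 43/4 (q(z) = 7/4 + ((-22 + 25) + 33)/4 = 7/4 + (3 + 33)/4 = 7/4 + (1/4)*36 = 7/4 + 9 = 43/4)
D = 712/7 (D = 9 + (11*59)/7 = 9 + (1/7)*649 = 9 + 649/7 = 712/7 ≈ 101.71)
sqrt((q(-21) - D) - 41942) = sqrt((43/4 - 1*712/7) - 41942) = sqrt((43/4 - 712/7) - 41942) = sqrt(-2547/28 - 41942) = sqrt(-1176923/28) = I*sqrt(8238461)/14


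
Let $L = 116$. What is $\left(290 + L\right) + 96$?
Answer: $502$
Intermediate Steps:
$\left(290 + L\right) + 96 = \left(290 + 116\right) + 96 = 406 + 96 = 502$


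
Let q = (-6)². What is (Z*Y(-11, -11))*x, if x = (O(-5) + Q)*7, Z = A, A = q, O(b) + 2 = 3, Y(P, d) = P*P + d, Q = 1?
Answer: 55440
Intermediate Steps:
Y(P, d) = d + P² (Y(P, d) = P² + d = d + P²)
O(b) = 1 (O(b) = -2 + 3 = 1)
q = 36
A = 36
Z = 36
x = 14 (x = (1 + 1)*7 = 2*7 = 14)
(Z*Y(-11, -11))*x = (36*(-11 + (-11)²))*14 = (36*(-11 + 121))*14 = (36*110)*14 = 3960*14 = 55440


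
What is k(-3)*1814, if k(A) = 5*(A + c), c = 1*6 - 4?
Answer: -9070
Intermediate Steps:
c = 2 (c = 6 - 4 = 2)
k(A) = 10 + 5*A (k(A) = 5*(A + 2) = 5*(2 + A) = 10 + 5*A)
k(-3)*1814 = (10 + 5*(-3))*1814 = (10 - 15)*1814 = -5*1814 = -9070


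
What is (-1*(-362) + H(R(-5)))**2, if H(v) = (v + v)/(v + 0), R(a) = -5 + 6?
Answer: 132496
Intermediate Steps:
R(a) = 1
H(v) = 2 (H(v) = (2*v)/v = 2)
(-1*(-362) + H(R(-5)))**2 = (-1*(-362) + 2)**2 = (362 + 2)**2 = 364**2 = 132496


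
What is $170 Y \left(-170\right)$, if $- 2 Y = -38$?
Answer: $-549100$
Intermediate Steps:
$Y = 19$ ($Y = \left(- \frac{1}{2}\right) \left(-38\right) = 19$)
$170 Y \left(-170\right) = 170 \cdot 19 \left(-170\right) = 3230 \left(-170\right) = -549100$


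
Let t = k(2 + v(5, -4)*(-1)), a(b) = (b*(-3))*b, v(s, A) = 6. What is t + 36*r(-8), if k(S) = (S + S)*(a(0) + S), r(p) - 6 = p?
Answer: -40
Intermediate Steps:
r(p) = 6 + p
a(b) = -3*b² (a(b) = (-3*b)*b = -3*b²)
k(S) = 2*S² (k(S) = (S + S)*(-3*0² + S) = (2*S)*(-3*0 + S) = (2*S)*(0 + S) = (2*S)*S = 2*S²)
t = 32 (t = 2*(2 + 6*(-1))² = 2*(2 - 6)² = 2*(-4)² = 2*16 = 32)
t + 36*r(-8) = 32 + 36*(6 - 8) = 32 + 36*(-2) = 32 - 72 = -40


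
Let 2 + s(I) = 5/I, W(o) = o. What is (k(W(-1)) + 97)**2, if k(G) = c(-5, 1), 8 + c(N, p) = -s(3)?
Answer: 71824/9 ≈ 7980.4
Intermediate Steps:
s(I) = -2 + 5/I
c(N, p) = -23/3 (c(N, p) = -8 - (-2 + 5/3) = -8 - 1*(-1/3) = -8 + 1/3 = -23/3)
k(G) = -23/3
(k(W(-1)) + 97)**2 = (-23/3 + 97)**2 = (268/3)**2 = 71824/9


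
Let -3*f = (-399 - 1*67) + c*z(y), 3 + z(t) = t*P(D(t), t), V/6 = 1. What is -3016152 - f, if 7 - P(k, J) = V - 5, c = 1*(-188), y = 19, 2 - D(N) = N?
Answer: -9069790/3 ≈ -3.0233e+6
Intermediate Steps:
D(N) = 2 - N
c = -188
V = 6 (V = 6*1 = 6)
P(k, J) = 6 (P(k, J) = 7 - (6 - 5) = 7 - 1*1 = 7 - 1 = 6)
z(t) = -3 + 6*t (z(t) = -3 + t*6 = -3 + 6*t)
f = 21334/3 (f = -((-399 - 1*67) - 188*(-3 + 6*19))/3 = -((-399 - 67) - 188*(-3 + 114))/3 = -(-466 - 188*111)/3 = -(-466 - 20868)/3 = -⅓*(-21334) = 21334/3 ≈ 7111.3)
-3016152 - f = -3016152 - 1*21334/3 = -3016152 - 21334/3 = -9069790/3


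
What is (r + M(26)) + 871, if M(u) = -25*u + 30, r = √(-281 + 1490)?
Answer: 251 + √1209 ≈ 285.77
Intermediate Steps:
r = √1209 ≈ 34.771
M(u) = 30 - 25*u
(r + M(26)) + 871 = (√1209 + (30 - 25*26)) + 871 = (√1209 + (30 - 650)) + 871 = (√1209 - 620) + 871 = (-620 + √1209) + 871 = 251 + √1209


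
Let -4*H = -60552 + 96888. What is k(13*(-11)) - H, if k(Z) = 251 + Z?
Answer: 9192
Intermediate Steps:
H = -9084 (H = -(-60552 + 96888)/4 = -¼*36336 = -9084)
k(13*(-11)) - H = (251 + 13*(-11)) - 1*(-9084) = (251 - 143) + 9084 = 108 + 9084 = 9192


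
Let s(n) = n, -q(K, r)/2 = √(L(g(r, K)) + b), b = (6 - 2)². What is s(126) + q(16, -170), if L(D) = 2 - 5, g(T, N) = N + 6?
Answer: 126 - 2*√13 ≈ 118.79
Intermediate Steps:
g(T, N) = 6 + N
b = 16 (b = 4² = 16)
L(D) = -3
q(K, r) = -2*√13 (q(K, r) = -2*√(-3 + 16) = -2*√13)
s(126) + q(16, -170) = 126 - 2*√13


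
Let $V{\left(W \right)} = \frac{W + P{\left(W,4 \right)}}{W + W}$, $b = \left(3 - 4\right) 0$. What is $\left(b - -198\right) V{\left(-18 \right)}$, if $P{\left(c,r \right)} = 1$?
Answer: $\frac{187}{2} \approx 93.5$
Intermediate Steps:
$b = 0$ ($b = \left(-1\right) 0 = 0$)
$V{\left(W \right)} = \frac{1 + W}{2 W}$ ($V{\left(W \right)} = \frac{W + 1}{W + W} = \frac{1 + W}{2 W}$)
$\left(b - -198\right) V{\left(-18 \right)} = \left(0 - -198\right) \frac{1 - 18}{2 \left(-18\right)} = \left(0 + 198\right) \frac{1}{2} \left(- \frac{1}{18}\right) \left(-17\right) = 198 \cdot \frac{17}{36} = \frac{187}{2}$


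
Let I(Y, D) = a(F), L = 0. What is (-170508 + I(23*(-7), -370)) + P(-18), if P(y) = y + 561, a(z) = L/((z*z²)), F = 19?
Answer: -169965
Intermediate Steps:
a(z) = 0 (a(z) = 0/((z*z²)) = 0/(z³) = 0/z³ = 0)
I(Y, D) = 0
P(y) = 561 + y
(-170508 + I(23*(-7), -370)) + P(-18) = (-170508 + 0) + (561 - 18) = -170508 + 543 = -169965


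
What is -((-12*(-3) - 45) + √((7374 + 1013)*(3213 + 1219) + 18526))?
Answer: 9 - 3*√4132190 ≈ -6089.3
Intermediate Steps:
-((-12*(-3) - 45) + √((7374 + 1013)*(3213 + 1219) + 18526)) = -((36 - 45) + √(8387*4432 + 18526)) = -(-9 + √(37171184 + 18526)) = -(-9 + √37189710) = -(-9 + 3*√4132190) = 9 - 3*√4132190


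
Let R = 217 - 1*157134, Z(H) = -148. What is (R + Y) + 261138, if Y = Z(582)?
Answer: 104073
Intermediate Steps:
R = -156917 (R = 217 - 157134 = -156917)
Y = -148
(R + Y) + 261138 = (-156917 - 148) + 261138 = -157065 + 261138 = 104073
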